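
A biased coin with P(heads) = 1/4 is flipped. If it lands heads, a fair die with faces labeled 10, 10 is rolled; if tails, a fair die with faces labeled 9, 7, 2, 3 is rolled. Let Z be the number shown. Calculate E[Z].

E[Z | heads] = (10+10)/2 = 10.
E[Z | tails] = (9+7+2+3)/4 = 21/4.
By the law of total expectation,
E[Z] = (1/4)·(10) + (3/4)·(21/4) = 103/16.

103/16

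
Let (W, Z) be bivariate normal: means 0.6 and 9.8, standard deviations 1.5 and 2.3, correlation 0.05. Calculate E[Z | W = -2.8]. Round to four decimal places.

9.5393

E[Z | W=x] = μ_Z + ρ(σ_Z/σ_W)(x − μ_W) for jointly normal variables.
E[Z | W=-2.8] = 9.8 + (0.05)·(2.3/1.5)·(-2.8 − (0.6)) = 9.8 + (0.076667)·(-3.4) = 9.5393.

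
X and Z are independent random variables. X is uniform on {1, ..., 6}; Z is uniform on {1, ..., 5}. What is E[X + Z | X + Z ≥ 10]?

31/3

Outcomes with X + Z ≥ 10: (5,5), (6,4), (6,5), each with probability 1/30.
E[X + Z | X + Z ≥ 10] = (10 + 10 + 11) / 3 = 31/3.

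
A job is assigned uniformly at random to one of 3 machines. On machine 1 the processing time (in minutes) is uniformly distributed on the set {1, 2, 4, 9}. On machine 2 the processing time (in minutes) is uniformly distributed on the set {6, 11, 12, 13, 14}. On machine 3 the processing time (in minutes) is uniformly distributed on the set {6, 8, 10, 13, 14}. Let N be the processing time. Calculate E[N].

127/15

E[N | machine 1] = (1+2+4+9)/4 = 4.
E[N | machine 2] = (6+11+12+13+14)/5 = 56/5.
E[N | machine 3] = (6+8+10+13+14)/5 = 51/5.
By the law of total expectation,
E[N] = (1/3)·(4) + (1/3)·(56/5) + (1/3)·(51/5) = 127/15.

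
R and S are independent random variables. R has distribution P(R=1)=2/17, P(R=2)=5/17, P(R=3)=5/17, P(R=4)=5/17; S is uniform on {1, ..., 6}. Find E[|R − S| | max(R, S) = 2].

7/12

P(max(R, S) = 2) = 2/17.
Summing |R−S|·P(x,y) over outcomes with max(R, S) = 2 gives 7/102.
E[|R − S| | max(R, S) = 2] = (7/102) / (2/17) = 7/12.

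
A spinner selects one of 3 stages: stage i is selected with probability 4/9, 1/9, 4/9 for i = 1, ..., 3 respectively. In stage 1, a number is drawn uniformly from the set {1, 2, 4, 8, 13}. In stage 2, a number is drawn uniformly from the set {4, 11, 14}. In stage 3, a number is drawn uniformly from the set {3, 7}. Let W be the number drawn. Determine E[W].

781/135

E[W | stage 1] = (1+2+4+8+13)/5 = 28/5.
E[W | stage 2] = (4+11+14)/3 = 29/3.
E[W | stage 3] = (3+7)/2 = 5.
E[W] = (4/9)·(28/5) + (1/9)·(29/3) + (4/9)·(5) = 781/135.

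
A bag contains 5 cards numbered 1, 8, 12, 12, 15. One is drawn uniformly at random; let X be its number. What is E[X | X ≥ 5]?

P(X ≥ 5) = 4/5.
Σ over the event: 8·1/5 + 12·2/5 + 15·1/5 = 47/5.
E[X | X ≥ 5] = (47/5) / (4/5) = 47/4.

47/4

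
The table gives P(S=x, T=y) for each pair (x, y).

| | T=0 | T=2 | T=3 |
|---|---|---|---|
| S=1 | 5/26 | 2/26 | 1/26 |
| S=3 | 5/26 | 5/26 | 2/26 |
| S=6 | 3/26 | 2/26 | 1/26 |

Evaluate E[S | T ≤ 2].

67/22

P(T ≤ 2) = 11/13.
Σ S·P over the event = 1·(5/26) + 1·(2/26) + 3·(5/26) + 3·(5/26) + 6·(3/26) + 6·(2/26) = 67/26.
E[S | T ≤ 2] = (67/26) / (11/13) = 67/22.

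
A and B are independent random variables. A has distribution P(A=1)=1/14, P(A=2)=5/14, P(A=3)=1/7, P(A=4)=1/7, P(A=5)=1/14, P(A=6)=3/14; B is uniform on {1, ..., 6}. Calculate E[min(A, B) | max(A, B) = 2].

16/11

P(max(A, B) = 2) = 11/84.
Summing min(A,B)·P(x,y) over outcomes with max(A, B) = 2 gives 4/21.
E[min(A, B) | max(A, B) = 2] = (4/21) / (11/84) = 16/11.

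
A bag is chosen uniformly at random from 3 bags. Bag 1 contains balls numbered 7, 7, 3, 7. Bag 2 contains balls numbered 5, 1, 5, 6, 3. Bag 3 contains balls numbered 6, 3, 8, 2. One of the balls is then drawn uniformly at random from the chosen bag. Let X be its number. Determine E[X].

59/12

E[X | bag 1] = (7+7+3+7)/4 = 6.
E[X | bag 2] = (5+1+5+6+3)/5 = 4.
E[X | bag 3] = (6+3+8+2)/4 = 19/4.
By the law of total expectation,
E[X] = (1/3)·(6) + (1/3)·(4) + (1/3)·(19/4) = 59/12.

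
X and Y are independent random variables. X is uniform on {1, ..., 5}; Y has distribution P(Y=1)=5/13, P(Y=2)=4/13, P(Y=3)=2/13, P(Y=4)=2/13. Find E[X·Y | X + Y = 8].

P(X + Y = 8) = 4/65.
Summing XY·P(x,y) over outcomes with X + Y = 8 gives 62/65.
E[X·Y | X + Y = 8] = (62/65) / (4/65) = 31/2.

31/2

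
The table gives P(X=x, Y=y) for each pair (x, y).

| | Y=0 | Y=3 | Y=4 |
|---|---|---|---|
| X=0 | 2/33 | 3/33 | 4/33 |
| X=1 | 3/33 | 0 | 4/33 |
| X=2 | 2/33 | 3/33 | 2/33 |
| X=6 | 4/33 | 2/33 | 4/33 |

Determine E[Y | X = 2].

17/7

P(X = 2) = 7/33.
Σ Y·P over the event = 0·(2/33) + 3·(3/33) + 4·(2/33) = 17/33.
E[Y | X = 2] = (17/33) / (7/33) = 17/7.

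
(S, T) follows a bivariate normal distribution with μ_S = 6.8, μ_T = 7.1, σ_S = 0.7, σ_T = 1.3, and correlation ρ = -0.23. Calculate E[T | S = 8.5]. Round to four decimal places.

E[T | S=x] = μ_T + ρ(σ_T/σ_S)(x − μ_S) for jointly normal variables.
E[T | S=8.5] = 7.1 + (-0.23)·(1.3/0.7)·(8.5 − (6.8)) = 7.1 + (-0.42714)·(1.7) = 6.3739.

6.3739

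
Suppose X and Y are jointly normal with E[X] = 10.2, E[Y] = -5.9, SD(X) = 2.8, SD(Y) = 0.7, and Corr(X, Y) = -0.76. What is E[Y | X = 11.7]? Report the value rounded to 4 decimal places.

-6.1850

E[Y | X=x] = μ_Y + ρ(σ_Y/σ_X)(x − μ_X) for jointly normal variables.
E[Y | X=11.7] = -5.9 + (-0.76)·(0.7/2.8)·(11.7 − (10.2)) = -5.9 + (-0.19)·(1.5) = -6.1850.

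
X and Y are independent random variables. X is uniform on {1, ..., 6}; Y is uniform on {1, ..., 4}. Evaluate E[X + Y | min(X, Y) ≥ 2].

7

P(min(X, Y) ≥ 2) = 5/8.
Summing (X+Y)·P(x,y) over outcomes with min(X, Y) ≥ 2 gives 35/8.
E[X + Y | min(X, Y) ≥ 2] = (35/8) / (5/8) = 7.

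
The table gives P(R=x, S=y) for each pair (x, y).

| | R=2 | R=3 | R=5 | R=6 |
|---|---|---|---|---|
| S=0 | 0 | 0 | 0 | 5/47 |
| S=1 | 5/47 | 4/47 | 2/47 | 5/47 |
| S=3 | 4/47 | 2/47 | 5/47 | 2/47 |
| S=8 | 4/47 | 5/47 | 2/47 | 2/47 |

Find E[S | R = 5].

11/3

P(R = 5) = 9/47.
Σ S·P over the event = 1·(2/47) + 3·(5/47) + 8·(2/47) = 33/47.
E[S | R = 5] = (33/47) / (9/47) = 11/3.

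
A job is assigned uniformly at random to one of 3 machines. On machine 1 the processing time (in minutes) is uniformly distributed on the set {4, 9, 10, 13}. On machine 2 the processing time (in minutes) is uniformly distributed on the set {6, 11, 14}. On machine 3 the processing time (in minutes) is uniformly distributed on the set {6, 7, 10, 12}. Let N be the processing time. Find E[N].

E[N | machine 1] = (4+9+10+13)/4 = 9.
E[N | machine 2] = (6+11+14)/3 = 31/3.
E[N | machine 3] = (6+7+10+12)/4 = 35/4.
E[N] = (1/3)·(9) + (1/3)·(31/3) + (1/3)·(35/4) = 337/36.

337/36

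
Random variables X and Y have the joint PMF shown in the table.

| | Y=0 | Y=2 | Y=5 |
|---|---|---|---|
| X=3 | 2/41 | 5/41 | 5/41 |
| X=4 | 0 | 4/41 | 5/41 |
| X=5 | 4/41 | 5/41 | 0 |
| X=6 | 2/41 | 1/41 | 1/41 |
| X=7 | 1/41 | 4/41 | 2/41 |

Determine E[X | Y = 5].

P(Y = 5) = 13/41.
Σ X·P over the event = 3·(5/41) + 4·(5/41) + 6·(1/41) + 7·(2/41) = 55/41.
E[X | Y = 5] = (55/41) / (13/41) = 55/13.

55/13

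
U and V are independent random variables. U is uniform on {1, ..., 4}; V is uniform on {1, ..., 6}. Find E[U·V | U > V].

35/6

Outcomes with U > V: (2,1), (3,1), (3,2), (4,1), (4,2), (4,3), each with probability 1/24.
E[U·V | U > V] = (2 + 3 + 6 + 4 + 8 + 12) / 6 = 35/6.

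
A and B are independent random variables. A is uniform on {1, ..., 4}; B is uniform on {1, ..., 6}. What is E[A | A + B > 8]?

P(A + B > 8) = 1/8.
Summing A·P(x,y) over outcomes with A + B > 8 gives 11/24.
E[A | A + B > 8] = (11/24) / (1/8) = 11/3.

11/3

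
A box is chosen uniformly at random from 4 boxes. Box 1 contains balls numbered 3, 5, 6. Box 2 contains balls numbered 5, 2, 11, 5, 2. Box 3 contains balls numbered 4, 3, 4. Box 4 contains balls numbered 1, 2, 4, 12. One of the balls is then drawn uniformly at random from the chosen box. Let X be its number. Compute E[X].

E[X | box 1] = (3+5+6)/3 = 14/3.
E[X | box 2] = (5+2+11+5+2)/5 = 5.
E[X | box 3] = (4+3+4)/3 = 11/3.
E[X | box 4] = (1+2+4+12)/4 = 19/4.
By the law of total expectation,
E[X] = (1/4)·(14/3) + (1/4)·(5) + (1/4)·(11/3) + (1/4)·(19/4) = 217/48.

217/48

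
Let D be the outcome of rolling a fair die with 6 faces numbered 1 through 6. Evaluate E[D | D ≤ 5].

3

Given D ≤ 5, D is equally likely to be any of {1, 2, 3, 4, 5}.
E[D | D ≤ 5] = (1 + 2 + 3 + 4 + 5) / 5 = 3.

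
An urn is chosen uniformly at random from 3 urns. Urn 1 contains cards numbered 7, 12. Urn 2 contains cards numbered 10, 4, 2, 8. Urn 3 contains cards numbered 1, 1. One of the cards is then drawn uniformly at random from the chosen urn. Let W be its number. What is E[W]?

11/2

E[W | urn 1] = (7+12)/2 = 19/2.
E[W | urn 2] = (10+4+2+8)/4 = 6.
E[W | urn 3] = (1+1)/2 = 1.
E[W] = (1/3)·(19/2) + (1/3)·(6) + (1/3)·(1) = 11/2.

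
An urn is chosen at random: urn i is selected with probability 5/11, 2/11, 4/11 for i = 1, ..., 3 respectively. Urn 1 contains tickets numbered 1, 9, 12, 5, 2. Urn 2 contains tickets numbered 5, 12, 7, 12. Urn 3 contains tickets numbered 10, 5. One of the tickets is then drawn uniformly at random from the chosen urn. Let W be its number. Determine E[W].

E[W | urn 1] = (1+9+12+5+2)/5 = 29/5.
E[W | urn 2] = (5+12+7+12)/4 = 9.
E[W | urn 3] = (10+5)/2 = 15/2.
E[W] = (5/11)·(29/5) + (2/11)·(9) + (4/11)·(15/2) = 7.

7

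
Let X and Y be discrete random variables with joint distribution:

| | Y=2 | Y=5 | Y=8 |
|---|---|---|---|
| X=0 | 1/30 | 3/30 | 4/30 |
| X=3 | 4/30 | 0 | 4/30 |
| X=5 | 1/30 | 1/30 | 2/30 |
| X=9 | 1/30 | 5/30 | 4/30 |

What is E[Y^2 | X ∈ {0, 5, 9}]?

877/22

P(X ∈ {0, 5, 9}) = 11/15.
Summing Y^2·P(X=x,Y=y) over the conditioning event gives 877/30.
E[Y^2 | X ∈ {0, 5, 9}] = (877/30) / (11/15) = 877/22.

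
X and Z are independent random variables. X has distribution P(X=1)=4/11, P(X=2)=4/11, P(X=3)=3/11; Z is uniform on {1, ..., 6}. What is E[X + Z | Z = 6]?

P(Z = 6) = 1/6.
Summing (X+Z)·P(x,y) over outcomes with Z = 6 gives 29/22.
E[X + Z | Z = 6] = (29/22) / (1/6) = 87/11.

87/11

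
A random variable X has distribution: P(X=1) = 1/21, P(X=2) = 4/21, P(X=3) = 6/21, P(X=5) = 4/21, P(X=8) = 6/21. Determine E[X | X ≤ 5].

P(X ≤ 5) = 5/7.
Σ over the event: 1·1/21 + 2·4/21 + 3·2/7 + 5·4/21 = 47/21.
E[X | X ≤ 5] = (47/21) / (5/7) = 47/15.

47/15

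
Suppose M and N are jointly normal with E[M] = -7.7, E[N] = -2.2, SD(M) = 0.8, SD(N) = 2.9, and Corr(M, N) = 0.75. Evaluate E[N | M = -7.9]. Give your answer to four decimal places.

-2.7438

The regression of N on M has slope ρ·σ_N/σ_M and passes through (μ_M, μ_N).
E[N | M=-7.9] = -2.2 + (0.75)·(2.9/0.8)·(-7.9 − (-7.7)) = -2.2 + (2.7188)·(-0.2) = -2.7438.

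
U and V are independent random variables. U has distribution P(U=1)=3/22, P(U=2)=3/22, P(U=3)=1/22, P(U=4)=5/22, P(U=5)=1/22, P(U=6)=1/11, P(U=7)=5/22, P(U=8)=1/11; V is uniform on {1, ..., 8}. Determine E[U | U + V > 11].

286/43

P(U + V > 11) = 43/176.
Summing U·P(x,y) over outcomes with U + V > 11 gives 13/8.
E[U | U + V > 11] = (13/8) / (43/176) = 286/43.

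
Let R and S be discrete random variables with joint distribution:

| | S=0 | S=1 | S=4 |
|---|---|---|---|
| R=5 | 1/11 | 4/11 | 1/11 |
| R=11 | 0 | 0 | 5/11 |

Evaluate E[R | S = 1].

5

P(S = 1) = 4/11.
Σ R·P over the event = 5·(4/11) = 20/11.
E[R | S = 1] = (20/11) / (4/11) = 5.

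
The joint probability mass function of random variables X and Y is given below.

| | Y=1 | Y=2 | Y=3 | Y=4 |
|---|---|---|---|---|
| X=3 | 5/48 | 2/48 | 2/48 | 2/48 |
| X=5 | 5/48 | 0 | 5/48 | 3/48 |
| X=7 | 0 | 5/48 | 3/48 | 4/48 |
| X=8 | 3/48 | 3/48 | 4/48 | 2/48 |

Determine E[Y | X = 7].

35/12

P(X = 7) = 1/4.
Σ Y·P over the event = 2·(5/48) + 3·(3/48) + 4·(4/48) = 35/48.
E[Y | X = 7] = (35/48) / (1/4) = 35/12.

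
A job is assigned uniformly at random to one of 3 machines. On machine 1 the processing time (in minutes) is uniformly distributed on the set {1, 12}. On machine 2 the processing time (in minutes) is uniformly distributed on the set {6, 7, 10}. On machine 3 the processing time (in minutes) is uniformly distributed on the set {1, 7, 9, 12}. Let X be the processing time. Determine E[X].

E[X | machine 1] = (1+12)/2 = 13/2.
E[X | machine 2] = (6+7+10)/3 = 23/3.
E[X | machine 3] = (1+7+9+12)/4 = 29/4.
E[X] = (1/3)·(13/2) + (1/3)·(23/3) + (1/3)·(29/4) = 257/36.

257/36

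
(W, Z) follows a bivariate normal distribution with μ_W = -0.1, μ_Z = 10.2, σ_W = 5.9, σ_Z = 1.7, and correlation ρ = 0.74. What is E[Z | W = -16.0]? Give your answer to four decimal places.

6.8098

For a bivariate normal, E[Z | W=x] = μ_Z + ρ·(σ_Z/σ_W)·(x − μ_W).
E[Z | W=-16.0] = 10.2 + (0.74)·(1.7/5.9)·(-16.0 − (-0.1)) = 10.2 + (0.21322)·(-15.9) = 6.8098.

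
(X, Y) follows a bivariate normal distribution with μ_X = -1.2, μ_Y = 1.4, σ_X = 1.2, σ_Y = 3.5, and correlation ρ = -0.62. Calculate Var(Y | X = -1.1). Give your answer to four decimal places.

Var(Y | X=x) = (1 − ρ²)·σ_Y².
Var(Y | X=-1.1) = (3.5)²·(1 − (-0.62)²) = 12.25·0.6156 = 7.5411.

7.5411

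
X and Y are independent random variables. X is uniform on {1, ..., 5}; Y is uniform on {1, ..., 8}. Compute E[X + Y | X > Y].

P(X > Y) = 1/4.
Summing (X+Y)·P(x,y) over outcomes with X > Y gives 3/2.
E[X + Y | X > Y] = (3/2) / (1/4) = 6.

6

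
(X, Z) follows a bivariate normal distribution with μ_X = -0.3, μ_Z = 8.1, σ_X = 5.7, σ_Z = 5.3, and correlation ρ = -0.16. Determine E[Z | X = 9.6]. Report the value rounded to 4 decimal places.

6.6272

The regression of Z on X has slope ρ·σ_Z/σ_X and passes through (μ_X, μ_Z).
E[Z | X=9.6] = 8.1 + (-0.16)·(5.3/5.7)·(9.6 − (-0.3)) = 8.1 + (-0.14877)·(9.9) = 6.6272.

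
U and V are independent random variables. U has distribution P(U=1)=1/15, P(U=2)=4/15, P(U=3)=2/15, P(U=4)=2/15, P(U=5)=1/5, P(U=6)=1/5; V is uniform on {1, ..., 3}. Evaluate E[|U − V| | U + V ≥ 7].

P(U + V ≥ 7) = 17/45.
Summing |U−V|·P(x,y) over outcomes with U + V ≥ 7 gives 53/45.
E[|U − V| | U + V ≥ 7] = (53/45) / (17/45) = 53/17.

53/17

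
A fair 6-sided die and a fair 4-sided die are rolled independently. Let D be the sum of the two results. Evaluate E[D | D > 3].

136/21

P(D > 3) = 7/8.
Σ over the event: 4·1/8 + 5·1/6 + 6·1/6 + 7·1/6 + 8·1/8 + 9·1/12 + 10·1/24 = 17/3.
E[D | D > 3] = (17/3) / (7/8) = 136/21.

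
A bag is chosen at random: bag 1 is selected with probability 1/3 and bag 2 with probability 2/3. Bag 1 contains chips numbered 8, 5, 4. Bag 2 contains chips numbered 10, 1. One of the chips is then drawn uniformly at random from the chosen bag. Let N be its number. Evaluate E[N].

E[N | bag 1] = (8+5+4)/3 = 17/3.
E[N | bag 2] = (10+1)/2 = 11/2.
E[N] = (1/3)·(17/3) + (2/3)·(11/2) = 50/9.

50/9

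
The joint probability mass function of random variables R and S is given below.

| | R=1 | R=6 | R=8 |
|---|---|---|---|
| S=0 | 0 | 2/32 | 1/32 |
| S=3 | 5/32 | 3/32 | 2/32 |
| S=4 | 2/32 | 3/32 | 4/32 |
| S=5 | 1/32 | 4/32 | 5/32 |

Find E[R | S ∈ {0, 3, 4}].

P(S ∈ {0, 3, 4}) = 11/16.
Σ R·P over the event = 1·(5/32) + 1·(2/32) + 6·(2/32) + 6·(3/32) + 6·(3/32) + 8·(1/32) + 8·(2/32) + 8·(4/32) = 111/32.
E[R | S ∈ {0, 3, 4}] = (111/32) / (11/16) = 111/22.

111/22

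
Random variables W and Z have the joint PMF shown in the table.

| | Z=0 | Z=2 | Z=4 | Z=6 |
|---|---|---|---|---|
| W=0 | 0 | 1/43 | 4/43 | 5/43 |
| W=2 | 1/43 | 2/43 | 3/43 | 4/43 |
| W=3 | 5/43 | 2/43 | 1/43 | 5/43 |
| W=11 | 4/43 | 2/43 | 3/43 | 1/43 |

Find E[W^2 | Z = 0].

533/10

P(Z = 0) = 10/43.
Summing W^2·P(W=x,Z=y) over the conditioning event gives 533/43.
E[W^2 | Z = 0] = (533/43) / (10/43) = 533/10.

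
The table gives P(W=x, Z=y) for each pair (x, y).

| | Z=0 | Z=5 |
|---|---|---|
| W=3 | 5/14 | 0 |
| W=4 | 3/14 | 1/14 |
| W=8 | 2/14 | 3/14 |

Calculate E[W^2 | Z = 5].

52

P(Z = 5) = 2/7.
Summing W^2·P(W=x,Z=y) over the conditioning event gives 104/7.
E[W^2 | Z = 5] = (104/7) / (2/7) = 52.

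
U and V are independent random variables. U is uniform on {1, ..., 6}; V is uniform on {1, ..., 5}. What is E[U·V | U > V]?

P(U > V) = 1/2.
Summing UV·P(x,y) over outcomes with U > V gives 35/6.
E[U·V | U > V] = (35/6) / (1/2) = 35/3.

35/3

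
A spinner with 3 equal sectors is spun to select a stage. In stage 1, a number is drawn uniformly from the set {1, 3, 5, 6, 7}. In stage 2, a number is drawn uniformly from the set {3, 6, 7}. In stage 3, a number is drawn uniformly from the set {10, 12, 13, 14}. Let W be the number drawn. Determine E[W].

E[W | stage 1] = (1+3+5+6+7)/5 = 22/5.
E[W | stage 2] = (3+6+7)/3 = 16/3.
E[W | stage 3] = (10+12+13+14)/4 = 49/4.
By the law of total expectation,
E[W] = (1/3)·(22/5) + (1/3)·(16/3) + (1/3)·(49/4) = 1319/180.

1319/180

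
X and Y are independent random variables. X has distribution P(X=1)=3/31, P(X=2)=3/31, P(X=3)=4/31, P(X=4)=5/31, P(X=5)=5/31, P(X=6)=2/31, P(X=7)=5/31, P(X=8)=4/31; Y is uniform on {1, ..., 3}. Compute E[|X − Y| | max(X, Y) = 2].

P(max(X, Y) = 2) = 3/31.
Summing |X−Y|·P(x,y) over outcomes with max(X, Y) = 2 gives 2/31.
E[|X − Y| | max(X, Y) = 2] = (2/31) / (3/31) = 2/3.

2/3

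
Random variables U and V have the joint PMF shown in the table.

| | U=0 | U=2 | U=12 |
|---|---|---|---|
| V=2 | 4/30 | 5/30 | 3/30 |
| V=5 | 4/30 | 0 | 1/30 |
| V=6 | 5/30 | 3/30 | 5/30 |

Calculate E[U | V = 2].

23/6

P(V = 2) = 2/5.
Σ U·P over the event = 0·(4/30) + 2·(5/30) + 12·(3/30) = 23/15.
E[U | V = 2] = (23/15) / (2/5) = 23/6.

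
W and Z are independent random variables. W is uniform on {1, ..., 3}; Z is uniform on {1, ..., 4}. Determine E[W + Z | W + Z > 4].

Outcomes with W + Z > 4: (1,4), (2,3), (2,4), (3,2), (3,3), (3,4), each with probability 1/12.
E[W + Z | W + Z > 4] = (5 + 5 + 6 + 5 + 6 + 7) / 6 = 17/3.

17/3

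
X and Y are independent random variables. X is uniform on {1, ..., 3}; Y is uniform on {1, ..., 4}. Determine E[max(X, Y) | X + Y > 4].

7/2

Outcomes with X + Y > 4: (1,4), (2,3), (2,4), (3,2), (3,3), (3,4), each with probability 1/12.
E[max(X, Y) | X + Y > 4] = (4 + 3 + 4 + 3 + 3 + 4) / 6 = 7/2.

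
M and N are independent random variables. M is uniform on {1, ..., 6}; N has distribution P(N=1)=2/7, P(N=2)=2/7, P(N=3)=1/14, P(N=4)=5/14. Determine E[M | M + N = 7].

P(M + N = 7) = 1/6.
Summing M·P(x,y) over outcomes with M + N = 7 gives 3/4.
E[M | M + N = 7] = (3/4) / (1/6) = 9/2.

9/2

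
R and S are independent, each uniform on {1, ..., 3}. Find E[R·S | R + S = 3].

P(R + S = 3) = 2/9.
Summing RS·P(x,y) over outcomes with R + S = 3 gives 4/9.
E[R·S | R + S = 3] = (4/9) / (2/9) = 2.

2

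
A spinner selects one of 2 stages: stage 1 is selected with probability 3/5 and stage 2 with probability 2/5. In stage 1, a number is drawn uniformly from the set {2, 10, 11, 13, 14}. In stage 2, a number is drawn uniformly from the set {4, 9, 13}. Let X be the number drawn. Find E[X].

E[X | stage 1] = (2+10+11+13+14)/5 = 10.
E[X | stage 2] = (4+9+13)/3 = 26/3.
By the law of total expectation,
E[X] = (3/5)·(10) + (2/5)·(26/3) = 142/15.

142/15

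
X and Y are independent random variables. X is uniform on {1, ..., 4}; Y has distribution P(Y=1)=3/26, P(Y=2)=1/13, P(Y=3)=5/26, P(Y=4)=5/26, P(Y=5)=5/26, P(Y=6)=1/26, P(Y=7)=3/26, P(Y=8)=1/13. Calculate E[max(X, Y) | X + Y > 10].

P(X + Y > 10) = 7/104.
Summing max(X,Y)·P(x,y) over outcomes with X + Y > 10 gives 53/104.
E[max(X, Y) | X + Y > 10] = (53/104) / (7/104) = 53/7.

53/7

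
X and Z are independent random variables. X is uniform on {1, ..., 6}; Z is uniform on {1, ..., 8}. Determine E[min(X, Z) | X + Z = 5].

3/2

P(X + Z = 5) = 1/12.
Summing min(X,Z)·P(x,y) over outcomes with X + Z = 5 gives 1/8.
E[min(X, Z) | X + Z = 5] = (1/8) / (1/12) = 3/2.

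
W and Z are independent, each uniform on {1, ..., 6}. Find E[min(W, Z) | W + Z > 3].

8/3

P(W + Z > 3) = 11/12.
Summing min(W,Z)·P(x,y) over outcomes with W + Z > 3 gives 22/9.
E[min(W, Z) | W + Z > 3] = (22/9) / (11/12) = 8/3.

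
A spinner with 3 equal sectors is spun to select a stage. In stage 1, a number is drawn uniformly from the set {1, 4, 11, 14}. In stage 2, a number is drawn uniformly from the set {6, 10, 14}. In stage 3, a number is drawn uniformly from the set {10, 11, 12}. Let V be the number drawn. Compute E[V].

19/2

E[V | stage 1] = (1+4+11+14)/4 = 15/2.
E[V | stage 2] = (6+10+14)/3 = 10.
E[V | stage 3] = (10+11+12)/3 = 11.
E[V] = (1/3)·(15/2) + (1/3)·(10) + (1/3)·(11) = 19/2.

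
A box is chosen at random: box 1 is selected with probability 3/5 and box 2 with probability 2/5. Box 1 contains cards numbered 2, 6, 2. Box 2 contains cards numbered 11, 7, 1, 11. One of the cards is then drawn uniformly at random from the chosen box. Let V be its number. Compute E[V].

E[V | box 1] = (2+6+2)/3 = 10/3.
E[V | box 2] = (11+7+1+11)/4 = 15/2.
E[V] = (3/5)·(10/3) + (2/5)·(15/2) = 5.

5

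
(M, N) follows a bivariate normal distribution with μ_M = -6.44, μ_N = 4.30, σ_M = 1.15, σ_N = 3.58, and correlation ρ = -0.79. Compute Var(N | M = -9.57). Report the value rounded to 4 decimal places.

The conditional variance in a bivariate normal is σ_N²(1 − ρ²), independent of x.
Var(N | M=-9.57) = (3.58)²·(1 − (-0.79)²) = 12.8164·0.3759 = 4.8177.

4.8177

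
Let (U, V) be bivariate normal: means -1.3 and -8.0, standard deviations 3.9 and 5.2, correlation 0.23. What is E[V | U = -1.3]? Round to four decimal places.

-8.0000

The regression of V on U has slope ρ·σ_V/σ_U and passes through (μ_U, μ_V).
E[V | U=-1.3] = -8.0 + (0.23)·(5.2/3.9)·(-1.3 − (-1.3)) = -8.0 + (0.30667)·(0) = -8.0000.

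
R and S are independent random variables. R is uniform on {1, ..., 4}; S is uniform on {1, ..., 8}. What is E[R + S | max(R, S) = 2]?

10/3

Outcomes with max(R, S) = 2: (1,2), (2,1), (2,2), each with probability 1/32.
E[R + S | max(R, S) = 2] = (3 + 3 + 4) / 3 = 10/3.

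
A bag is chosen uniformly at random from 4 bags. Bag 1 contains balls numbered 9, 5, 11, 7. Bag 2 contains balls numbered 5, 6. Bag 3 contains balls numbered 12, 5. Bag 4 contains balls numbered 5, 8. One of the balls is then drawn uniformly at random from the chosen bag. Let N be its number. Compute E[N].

E[N | bag 1] = (9+5+11+7)/4 = 8.
E[N | bag 2] = (5+6)/2 = 11/2.
E[N | bag 3] = (12+5)/2 = 17/2.
E[N | bag 4] = (5+8)/2 = 13/2.
E[N] = (1/4)·(8) + (1/4)·(11/2) + (1/4)·(17/2) + (1/4)·(13/2) = 57/8.

57/8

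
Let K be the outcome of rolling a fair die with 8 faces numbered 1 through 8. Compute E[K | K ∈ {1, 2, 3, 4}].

P(K ∈ {1, 2, 3, 4}) = 1/2.
Σ over the event: 1·1/8 + 2·1/8 + 3·1/8 + 4·1/8 = 5/4.
E[K | K ∈ {1, 2, 3, 4}] = (5/4) / (1/2) = 5/2.

5/2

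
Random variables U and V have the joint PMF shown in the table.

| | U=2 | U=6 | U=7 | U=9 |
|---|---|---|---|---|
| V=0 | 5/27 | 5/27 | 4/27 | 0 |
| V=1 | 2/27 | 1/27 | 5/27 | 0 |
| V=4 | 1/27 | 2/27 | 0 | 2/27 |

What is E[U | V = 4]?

P(V = 4) = 5/27.
Σ U·P over the event = 2·(1/27) + 6·(2/27) + 9·(2/27) = 32/27.
E[U | V = 4] = (32/27) / (5/27) = 32/5.

32/5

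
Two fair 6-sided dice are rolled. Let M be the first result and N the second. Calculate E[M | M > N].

14/3

P(M > N) = 5/12.
Summing M·P(x,y) over outcomes with M > N gives 35/18.
E[M | M > N] = (35/18) / (5/12) = 14/3.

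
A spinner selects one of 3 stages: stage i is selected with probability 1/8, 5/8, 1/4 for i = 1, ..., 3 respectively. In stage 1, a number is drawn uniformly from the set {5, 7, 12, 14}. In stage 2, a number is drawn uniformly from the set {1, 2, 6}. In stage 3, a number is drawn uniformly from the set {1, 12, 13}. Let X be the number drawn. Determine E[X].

251/48

E[X | stage 1] = (5+7+12+14)/4 = 19/2.
E[X | stage 2] = (1+2+6)/3 = 3.
E[X | stage 3] = (1+12+13)/3 = 26/3.
E[X] = (1/8)·(19/2) + (5/8)·(3) + (1/4)·(26/3) = 251/48.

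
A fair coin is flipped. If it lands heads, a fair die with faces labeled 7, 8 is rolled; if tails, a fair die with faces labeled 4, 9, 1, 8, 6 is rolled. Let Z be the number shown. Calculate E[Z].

E[Z | heads] = (7+8)/2 = 15/2.
E[Z | tails] = (4+9+1+8+6)/5 = 28/5.
E[Z] = (1/2)·(15/2) + (1/2)·(28/5) = 131/20.

131/20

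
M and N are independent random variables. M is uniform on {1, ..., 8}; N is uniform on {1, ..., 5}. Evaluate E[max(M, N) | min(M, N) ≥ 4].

61/10

Outcomes with min(M, N) ≥ 4: (4,4), (4,5), (5,4), (5,5), (6,4), (6,5), (7,4), (7,5), (8,4), (8,5), each with probability 1/40.
E[max(M, N) | min(M, N) ≥ 4] = (4 + 5 + 5 + 5 + 6 + 6 + 7 + 7 + 8 + 8) / 10 = 61/10.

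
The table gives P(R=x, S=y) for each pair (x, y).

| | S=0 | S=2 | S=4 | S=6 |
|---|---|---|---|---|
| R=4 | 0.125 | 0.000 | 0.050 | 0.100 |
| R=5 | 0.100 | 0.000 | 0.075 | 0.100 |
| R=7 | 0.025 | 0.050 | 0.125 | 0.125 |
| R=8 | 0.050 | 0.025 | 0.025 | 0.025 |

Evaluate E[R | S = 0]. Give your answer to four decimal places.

P(S = 0) = 0.300.
Summing R·P(R=x,S=y) over the conditioning event gives 1.575.
E[R | S = 0] = (1.575) / (0.300) = 5.2500.

5.2500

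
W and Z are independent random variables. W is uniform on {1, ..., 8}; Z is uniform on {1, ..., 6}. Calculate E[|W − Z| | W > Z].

P(W > Z) = 9/16.
Summing |W−Z|·P(x,y) over outcomes with W > Z gives 83/48.
E[|W − Z| | W > Z] = (83/48) / (9/16) = 83/27.

83/27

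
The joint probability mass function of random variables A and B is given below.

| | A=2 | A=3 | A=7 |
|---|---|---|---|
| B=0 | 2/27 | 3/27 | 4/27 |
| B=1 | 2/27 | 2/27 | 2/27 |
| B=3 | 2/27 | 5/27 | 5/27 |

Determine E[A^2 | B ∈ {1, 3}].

211/9

P(B ∈ {1, 3}) = 2/3.
Summing A^2·P(A=x,B=y) over the conditioning event gives 422/27.
E[A^2 | B ∈ {1, 3}] = (422/27) / (2/3) = 211/9.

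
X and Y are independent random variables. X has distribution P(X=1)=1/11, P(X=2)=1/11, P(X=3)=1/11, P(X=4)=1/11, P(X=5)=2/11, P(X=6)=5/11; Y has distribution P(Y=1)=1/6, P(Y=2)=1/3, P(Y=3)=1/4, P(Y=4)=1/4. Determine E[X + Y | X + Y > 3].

P(X + Y > 3) = 31/33.
Summing (X+Y)·P(x,y) over outcomes with X + Y > 3 gives 919/132.
E[X + Y | X + Y > 3] = (919/132) / (31/33) = 919/124.

919/124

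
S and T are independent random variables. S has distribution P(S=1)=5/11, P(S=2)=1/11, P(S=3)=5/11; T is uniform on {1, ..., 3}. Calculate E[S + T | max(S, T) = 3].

100/21

P(max(S, T) = 3) = 7/11.
Summing (S+T)·P(x,y) over outcomes with max(S, T) = 3 gives 100/33.
E[S + T | max(S, T) = 3] = (100/33) / (7/11) = 100/21.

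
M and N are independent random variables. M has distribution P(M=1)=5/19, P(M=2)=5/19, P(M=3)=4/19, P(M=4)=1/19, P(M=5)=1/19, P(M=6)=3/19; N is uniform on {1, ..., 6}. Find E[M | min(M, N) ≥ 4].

27/5

P(min(M, N) ≥ 4) = 5/38.
Summing M·P(x,y) over outcomes with min(M, N) ≥ 4 gives 27/38.
E[M | min(M, N) ≥ 4] = (27/38) / (5/38) = 27/5.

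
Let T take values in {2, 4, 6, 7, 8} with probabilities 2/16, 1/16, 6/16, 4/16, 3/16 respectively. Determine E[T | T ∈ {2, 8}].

28/5

P(T ∈ {2, 8}) = 5/16.
Σ over the event: 2·1/8 + 8·3/16 = 7/4.
E[T | T ∈ {2, 8}] = (7/4) / (5/16) = 28/5.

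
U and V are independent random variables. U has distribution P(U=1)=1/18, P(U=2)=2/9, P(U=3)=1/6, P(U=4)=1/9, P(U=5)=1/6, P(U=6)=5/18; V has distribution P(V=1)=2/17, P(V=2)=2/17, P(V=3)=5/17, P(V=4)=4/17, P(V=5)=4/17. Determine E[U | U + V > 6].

943/196

P(U + V > 6) = 98/153.
Summing U·P(x,y) over outcomes with U + V > 6 gives 943/306.
E[U | U + V > 6] = (943/306) / (98/153) = 943/196.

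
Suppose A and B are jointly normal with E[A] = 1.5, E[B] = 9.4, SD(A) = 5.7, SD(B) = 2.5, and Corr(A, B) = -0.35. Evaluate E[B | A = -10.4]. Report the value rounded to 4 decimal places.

The regression of B on A has slope ρ·σ_B/σ_A and passes through (μ_A, μ_B).
E[B | A=-10.4] = 9.4 + (-0.35)·(2.5/5.7)·(-10.4 − (1.5)) = 9.4 + (-0.15351)·(-11.9) = 11.2268.

11.2268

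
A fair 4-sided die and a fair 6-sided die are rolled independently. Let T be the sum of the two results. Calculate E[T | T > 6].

8

P(T > 6) = 5/12.
Σ over the event: 7·1/6 + 8·1/8 + 9·1/12 + 10·1/24 = 10/3.
E[T | T > 6] = (10/3) / (5/12) = 8.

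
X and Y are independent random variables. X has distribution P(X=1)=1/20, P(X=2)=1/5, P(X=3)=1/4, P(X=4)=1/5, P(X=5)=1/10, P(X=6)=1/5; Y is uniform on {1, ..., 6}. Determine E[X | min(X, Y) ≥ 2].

P(min(X, Y) ≥ 2) = 19/24.
Summing X·P(x,y) over outcomes with min(X, Y) ≥ 2 gives 73/24.
E[X | min(X, Y) ≥ 2] = (73/24) / (19/24) = 73/19.

73/19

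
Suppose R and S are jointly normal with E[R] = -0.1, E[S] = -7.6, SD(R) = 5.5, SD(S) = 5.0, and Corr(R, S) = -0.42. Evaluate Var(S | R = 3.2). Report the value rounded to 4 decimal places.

For a bivariate normal, Var(S | R=x) = σ_S²(1 − ρ²).
Var(S | R=3.2) = (5.0)²·(1 − (-0.42)²) = 25·0.8236 = 20.5900.

20.5900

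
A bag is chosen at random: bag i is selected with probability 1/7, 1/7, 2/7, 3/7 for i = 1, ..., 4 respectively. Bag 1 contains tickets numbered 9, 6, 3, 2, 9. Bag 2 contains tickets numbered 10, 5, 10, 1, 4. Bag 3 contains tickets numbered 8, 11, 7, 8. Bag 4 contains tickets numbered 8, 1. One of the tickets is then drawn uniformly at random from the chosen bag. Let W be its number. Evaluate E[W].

423/70

E[W | bag 1] = (9+6+3+2+9)/5 = 29/5.
E[W | bag 2] = (10+5+10+1+4)/5 = 6.
E[W | bag 3] = (8+11+7+8)/4 = 17/2.
E[W | bag 4] = (8+1)/2 = 9/2.
E[W] = (1/7)·(29/5) + (1/7)·(6) + (2/7)·(17/2) + (3/7)·(9/2) = 423/70.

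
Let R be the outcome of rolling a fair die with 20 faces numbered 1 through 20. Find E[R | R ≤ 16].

17/2

P(R ≤ 16) = 4/5.
E[R | R ≤ 16] = (34/5) / (4/5) = 17/2.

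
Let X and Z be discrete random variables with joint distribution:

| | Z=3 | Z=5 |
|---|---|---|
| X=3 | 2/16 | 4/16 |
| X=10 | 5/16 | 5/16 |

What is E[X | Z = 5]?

P(Z = 5) = 9/16.
Σ X·P over the event = 3·(4/16) + 10·(5/16) = 31/8.
E[X | Z = 5] = (31/8) / (9/16) = 62/9.

62/9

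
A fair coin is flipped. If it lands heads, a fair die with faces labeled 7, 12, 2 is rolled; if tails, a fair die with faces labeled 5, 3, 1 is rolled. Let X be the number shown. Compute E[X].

5

E[X | heads] = (7+12+2)/3 = 7.
E[X | tails] = (5+3+1)/3 = 3.
E[X] = (1/2)·(7) + (1/2)·(3) = 5.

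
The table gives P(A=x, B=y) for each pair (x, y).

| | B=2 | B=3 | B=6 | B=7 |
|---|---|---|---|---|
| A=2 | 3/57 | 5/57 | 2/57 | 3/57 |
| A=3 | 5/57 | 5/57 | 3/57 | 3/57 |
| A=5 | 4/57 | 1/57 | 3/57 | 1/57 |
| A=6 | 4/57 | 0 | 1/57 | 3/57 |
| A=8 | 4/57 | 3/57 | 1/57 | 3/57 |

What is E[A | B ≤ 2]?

97/20

P(B ≤ 2) = 20/57.
Σ A·P over the event = 2·(3/57) + 3·(5/57) + 5·(4/57) + 6·(4/57) + 8·(4/57) = 97/57.
E[A | B ≤ 2] = (97/57) / (20/57) = 97/20.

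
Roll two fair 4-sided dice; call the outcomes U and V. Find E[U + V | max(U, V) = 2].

Outcomes with max(U, V) = 2: (1,2), (2,1), (2,2), each with probability 1/16.
E[U + V | max(U, V) = 2] = (3 + 3 + 4) / 3 = 10/3.

10/3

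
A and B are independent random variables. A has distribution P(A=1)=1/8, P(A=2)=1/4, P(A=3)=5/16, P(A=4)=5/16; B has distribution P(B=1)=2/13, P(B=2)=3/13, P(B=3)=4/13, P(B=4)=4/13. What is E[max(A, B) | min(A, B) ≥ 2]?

P(min(A, B) ≥ 2) = 77/104.
Summing max(A,B)·P(x,y) over outcomes with min(A, B) ≥ 2 gives 541/208.
E[max(A, B) | min(A, B) ≥ 2] = (541/208) / (77/104) = 541/154.

541/154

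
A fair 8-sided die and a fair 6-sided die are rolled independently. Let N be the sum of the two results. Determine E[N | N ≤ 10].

132/19

P(N ≤ 10) = 19/24.
E[N | N ≤ 10] = (11/2) / (19/24) = 132/19.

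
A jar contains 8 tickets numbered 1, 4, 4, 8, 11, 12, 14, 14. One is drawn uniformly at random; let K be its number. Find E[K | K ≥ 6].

59/5

P(K ≥ 6) = 5/8.
Σ over the event: 8·1/8 + 11·1/8 + 12·1/8 + 14·1/4 = 59/8.
E[K | K ≥ 6] = (59/8) / (5/8) = 59/5.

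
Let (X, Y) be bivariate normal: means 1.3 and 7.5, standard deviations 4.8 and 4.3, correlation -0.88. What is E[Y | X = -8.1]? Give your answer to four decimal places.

E[Y | X=x] = μ_Y + ρ(σ_Y/σ_X)(x − μ_X) for jointly normal variables.
E[Y | X=-8.1] = 7.5 + (-0.88)·(4.3/4.8)·(-8.1 − (1.3)) = 7.5 + (-0.78833)·(-9.4) = 14.9103.

14.9103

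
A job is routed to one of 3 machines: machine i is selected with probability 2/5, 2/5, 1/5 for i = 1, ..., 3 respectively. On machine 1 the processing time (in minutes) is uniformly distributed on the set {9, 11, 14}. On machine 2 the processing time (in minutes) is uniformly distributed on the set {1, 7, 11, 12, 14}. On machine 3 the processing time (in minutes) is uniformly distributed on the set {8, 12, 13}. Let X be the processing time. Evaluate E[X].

E[X | machine 1] = (9+11+14)/3 = 34/3.
E[X | machine 2] = (1+7+11+12+14)/5 = 9.
E[X | machine 3] = (8+12+13)/3 = 11.
E[X] = (2/5)·(34/3) + (2/5)·(9) + (1/5)·(11) = 31/3.

31/3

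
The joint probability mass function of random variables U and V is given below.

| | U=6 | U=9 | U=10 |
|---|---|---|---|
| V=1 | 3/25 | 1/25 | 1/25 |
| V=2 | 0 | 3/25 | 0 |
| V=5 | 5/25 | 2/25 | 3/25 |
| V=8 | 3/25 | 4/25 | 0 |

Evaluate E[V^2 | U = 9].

319/10

P(U = 9) = 2/5.
Σ V^2·P over the event = 1·(1/25) + 4·(3/25) + 25·(2/25) + 64·(4/25) = 319/25.
E[V^2 | U = 9] = (319/25) / (2/5) = 319/10.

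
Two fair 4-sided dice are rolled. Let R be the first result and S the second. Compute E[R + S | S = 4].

Outcomes with S = 4: (1,4), (2,4), (3,4), (4,4), each with probability 1/16.
E[R + S | S = 4] = (5 + 6 + 7 + 8) / 4 = 13/2.

13/2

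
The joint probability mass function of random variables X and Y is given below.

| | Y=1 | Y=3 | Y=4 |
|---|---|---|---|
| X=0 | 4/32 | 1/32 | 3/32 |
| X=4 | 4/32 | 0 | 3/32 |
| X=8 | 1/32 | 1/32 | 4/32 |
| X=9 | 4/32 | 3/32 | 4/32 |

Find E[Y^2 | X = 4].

52/7

P(X = 4) = 7/32.
Σ Y^2·P over the event = 1·(4/32) + 16·(3/32) = 13/8.
E[Y^2 | X = 4] = (13/8) / (7/32) = 52/7.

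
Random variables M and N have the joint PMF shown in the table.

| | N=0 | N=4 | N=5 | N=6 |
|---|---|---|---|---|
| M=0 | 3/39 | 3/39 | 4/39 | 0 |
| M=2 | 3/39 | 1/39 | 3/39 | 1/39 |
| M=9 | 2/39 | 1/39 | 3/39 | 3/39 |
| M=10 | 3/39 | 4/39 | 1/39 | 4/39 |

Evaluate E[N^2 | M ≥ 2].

559/29

P(M ≥ 2) = 29/39.
Summing N^2·P(M=x,N=y) over the conditioning event gives 43/3.
E[N^2 | M ≥ 2] = (43/3) / (29/39) = 559/29.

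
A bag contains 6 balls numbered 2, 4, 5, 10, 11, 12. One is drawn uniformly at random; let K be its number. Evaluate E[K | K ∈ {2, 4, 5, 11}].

P(K ∈ {2, 4, 5, 11}) = 2/3.
Σ over the event: 2·1/6 + 4·1/6 + 5·1/6 + 11·1/6 = 11/3.
E[K | K ∈ {2, 4, 5, 11}] = (11/3) / (2/3) = 11/2.

11/2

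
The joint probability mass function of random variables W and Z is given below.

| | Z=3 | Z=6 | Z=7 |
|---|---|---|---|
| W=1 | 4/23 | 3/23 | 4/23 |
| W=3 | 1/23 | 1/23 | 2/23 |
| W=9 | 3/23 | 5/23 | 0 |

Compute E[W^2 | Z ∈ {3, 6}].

673/17

P(Z ∈ {3, 6}) = 17/23.
Σ W^2·P over the event = 1·(4/23) + 1·(3/23) + 9·(1/23) + 9·(1/23) + 81·(3/23) + 81·(5/23) = 673/23.
E[W^2 | Z ∈ {3, 6}] = (673/23) / (17/23) = 673/17.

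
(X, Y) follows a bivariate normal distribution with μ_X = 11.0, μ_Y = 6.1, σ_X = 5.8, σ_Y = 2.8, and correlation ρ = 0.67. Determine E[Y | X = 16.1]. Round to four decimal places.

E[Y | X=x] = μ_Y + ρ(σ_Y/σ_X)(x − μ_X) for jointly normal variables.
E[Y | X=16.1] = 6.1 + (0.67)·(2.8/5.8)·(16.1 − (11.0)) = 6.1 + (0.32345)·(5.1) = 7.7496.

7.7496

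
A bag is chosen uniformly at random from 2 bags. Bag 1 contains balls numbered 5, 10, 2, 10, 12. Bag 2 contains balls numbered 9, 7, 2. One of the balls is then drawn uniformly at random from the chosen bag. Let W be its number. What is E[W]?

E[W | bag 1] = (5+10+2+10+12)/5 = 39/5.
E[W | bag 2] = (9+7+2)/3 = 6.
E[W] = (1/2)·(39/5) + (1/2)·(6) = 69/10.

69/10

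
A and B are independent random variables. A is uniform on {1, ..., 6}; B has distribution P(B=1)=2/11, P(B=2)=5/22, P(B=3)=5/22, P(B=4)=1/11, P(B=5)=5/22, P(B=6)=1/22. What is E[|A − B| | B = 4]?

P(B = 4) = 1/11.
Summing |A−B|·P(x,y) over outcomes with B = 4 gives 3/22.
E[|A − B| | B = 4] = (3/22) / (1/11) = 3/2.

3/2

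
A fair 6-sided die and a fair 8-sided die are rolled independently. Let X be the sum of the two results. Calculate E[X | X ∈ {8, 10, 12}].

67/7

P(X ∈ {8, 10, 12}) = 7/24.
Σ over the event: 8·1/8 + 10·5/48 + 12·1/16 = 67/24.
E[X | X ∈ {8, 10, 12}] = (67/24) / (7/24) = 67/7.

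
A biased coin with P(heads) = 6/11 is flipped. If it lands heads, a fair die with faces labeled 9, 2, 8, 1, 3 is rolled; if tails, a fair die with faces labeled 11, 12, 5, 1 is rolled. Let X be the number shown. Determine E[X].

1277/220

E[X | heads] = (9+2+8+1+3)/5 = 23/5.
E[X | tails] = (11+12+5+1)/4 = 29/4.
E[X] = (6/11)·(23/5) + (5/11)·(29/4) = 1277/220.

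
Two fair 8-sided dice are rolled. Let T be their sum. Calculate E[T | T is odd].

9

P(T is odd) = 1/2.
Σ over the event: 3·1/32 + 5·1/16 + 7·3/32 + 9·1/8 + 11·3/32 + 13·1/16 + 15·1/32 = 9/2.
E[T | T is odd] = (9/2) / (1/2) = 9.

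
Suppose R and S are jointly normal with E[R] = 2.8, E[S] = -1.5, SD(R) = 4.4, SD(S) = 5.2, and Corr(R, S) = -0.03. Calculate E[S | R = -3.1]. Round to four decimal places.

-1.2908

The regression of S on R has slope ρ·σ_S/σ_R and passes through (μ_R, μ_S).
E[S | R=-3.1] = -1.5 + (-0.03)·(5.2/4.4)·(-3.1 − (2.8)) = -1.5 + (-0.035455)·(-5.9) = -1.2908.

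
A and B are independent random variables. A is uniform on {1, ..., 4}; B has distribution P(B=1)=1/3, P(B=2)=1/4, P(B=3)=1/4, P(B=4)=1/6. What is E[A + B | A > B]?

P(A > B) = 7/16.
Summing (A+B)·P(x,y) over outcomes with A > B gives 17/8.
E[A + B | A > B] = (17/8) / (7/16) = 34/7.

34/7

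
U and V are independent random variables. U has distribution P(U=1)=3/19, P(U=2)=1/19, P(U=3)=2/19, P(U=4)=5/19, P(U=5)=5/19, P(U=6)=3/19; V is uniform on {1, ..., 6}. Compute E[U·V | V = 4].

P(V = 4) = 1/6.
Summing UV·P(x,y) over outcomes with V = 4 gives 148/57.
E[U·V | V = 4] = (148/57) / (1/6) = 296/19.

296/19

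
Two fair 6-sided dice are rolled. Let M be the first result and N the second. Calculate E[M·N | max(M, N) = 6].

216/11

P(max(M, N) = 6) = 11/36.
Summing MN·P(x,y) over outcomes with max(M, N) = 6 gives 6.
E[M·N | max(M, N) = 6] = (6) / (11/36) = 216/11.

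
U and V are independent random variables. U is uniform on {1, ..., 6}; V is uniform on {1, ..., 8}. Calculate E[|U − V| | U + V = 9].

Outcomes with U + V = 9: (1,8), (2,7), (3,6), (4,5), (5,4), (6,3), each with probability 1/48.
E[|U − V| | U + V = 9] = (7 + 5 + 3 + 1 + 1 + 3) / 6 = 10/3.

10/3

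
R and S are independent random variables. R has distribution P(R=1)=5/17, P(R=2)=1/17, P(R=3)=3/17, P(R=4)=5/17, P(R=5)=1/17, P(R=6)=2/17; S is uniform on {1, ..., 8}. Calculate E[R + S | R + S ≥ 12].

163/13

P(R + S ≥ 12) = 13/136.
Summing (R+S)·P(x,y) over outcomes with R + S ≥ 12 gives 163/136.
E[R + S | R + S ≥ 12] = (163/136) / (13/136) = 163/13.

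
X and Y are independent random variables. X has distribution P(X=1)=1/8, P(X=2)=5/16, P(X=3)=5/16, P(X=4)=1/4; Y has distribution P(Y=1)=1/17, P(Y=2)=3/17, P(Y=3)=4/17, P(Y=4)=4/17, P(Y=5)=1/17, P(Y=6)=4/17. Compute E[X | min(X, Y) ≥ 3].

P(min(X, Y) ≥ 3) = 117/272.
Summing X·P(x,y) over outcomes with min(X, Y) ≥ 3 gives 403/272.
E[X | min(X, Y) ≥ 3] = (403/272) / (117/272) = 31/9.

31/9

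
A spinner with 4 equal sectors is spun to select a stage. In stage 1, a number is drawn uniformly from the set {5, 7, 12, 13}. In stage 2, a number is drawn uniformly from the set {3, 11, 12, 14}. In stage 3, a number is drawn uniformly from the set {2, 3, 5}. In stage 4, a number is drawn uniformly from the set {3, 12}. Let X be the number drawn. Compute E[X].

361/48

E[X | stage 1] = (5+7+12+13)/4 = 37/4.
E[X | stage 2] = (3+11+12+14)/4 = 10.
E[X | stage 3] = (2+3+5)/3 = 10/3.
E[X | stage 4] = (3+12)/2 = 15/2.
By the law of total expectation,
E[X] = (1/4)·(37/4) + (1/4)·(10) + (1/4)·(10/3) + (1/4)·(15/2) = 361/48.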